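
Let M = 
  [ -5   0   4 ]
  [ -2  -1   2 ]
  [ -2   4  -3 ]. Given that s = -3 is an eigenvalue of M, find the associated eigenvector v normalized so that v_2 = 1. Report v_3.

1

M + 3I = [[-2, 0, 4], [-2, 2, 2], [-2, 4, 0]].
Solving (M + 3I)v = 0 gives the eigenspace spanned by (2, 1, 1).
With v_2 = 1, v = (2, 1, 1), so v_3 = 1.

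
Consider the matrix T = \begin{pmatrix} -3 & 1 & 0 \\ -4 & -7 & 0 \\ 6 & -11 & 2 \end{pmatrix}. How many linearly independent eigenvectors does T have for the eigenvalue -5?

1

T + 5I = [[2, 1, 0], [-4, -2, 0], [6, -11, 7]].
This matrix has rank 2, so its null space has dimension 3 − 2 = 1.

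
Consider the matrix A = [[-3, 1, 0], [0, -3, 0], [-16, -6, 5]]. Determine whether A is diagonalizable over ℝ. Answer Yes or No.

Characteristic polynomial: p(μ) = μ^3 + μ^2 - 21μ - 45 = (μ - 5)(μ + 3)^2.
μ = -3 has algebraic multiplicity 2; rank(A + 3I) = 2, so geometric multiplicity = 1.
Geometric multiplicity < algebraic multiplicity, so A is not diagonalizable.

No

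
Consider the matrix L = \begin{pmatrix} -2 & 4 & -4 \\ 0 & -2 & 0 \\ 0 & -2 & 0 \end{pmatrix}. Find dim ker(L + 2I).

L + 2I = [[0, 4, -4], [0, 0, 0], [0, -2, 2]].
This matrix has rank 1, so its null space has dimension 3 − 1 = 2.

2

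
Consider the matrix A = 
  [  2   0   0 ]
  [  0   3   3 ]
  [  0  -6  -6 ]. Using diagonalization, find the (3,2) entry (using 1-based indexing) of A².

Characteristic polynomial: λ^3 + λ^2 - 6λ = λ(λ - 2)(λ + 3), so the eigenvalues are -3, 0, 2.
λ=2: eigenvector (1, 0, 0).
λ=0: eigenvector (0, 1, -1).
λ=-3: eigenvector (0, -1, 2).
P = [[1, 0, 0], [0, 1, -1], [0, -1, 2]], D = diag(2, 0, -3), P⁻¹ = [[1, 0, 0], [0, 2, 1], [0, 1, 1]].
A² = P·diag(4, 0, 9)·P⁻¹ = [[4, 0, 0], [0, -9, -9], [0, 18, 18]].
The requested entry is 18.

18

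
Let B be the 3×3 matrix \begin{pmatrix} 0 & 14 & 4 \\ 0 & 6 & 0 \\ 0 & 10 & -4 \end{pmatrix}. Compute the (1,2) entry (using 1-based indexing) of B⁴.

Characteristic polynomial: μ^3 - 2μ^2 - 24μ = μ(μ - 6)(μ + 4), so the eigenvalues are -4, 0, 6.
μ=0: eigenvector (1, 0, 0).
μ=6: eigenvector (3, 1, 1).
μ=-4: eigenvector (-1, 0, 1).
P = [[1, 3, -1], [0, 1, 0], [0, 1, 1]], D = diag(0, 6, -4), P⁻¹ = [[1, -4, 1], [0, 1, 0], [0, -1, 1]].
B⁴ = P·diag(0, 1296, 256)·P⁻¹ = [[0, 4144, -256], [0, 1296, 0], [0, 1040, 256]].
The requested entry is 4144.

4144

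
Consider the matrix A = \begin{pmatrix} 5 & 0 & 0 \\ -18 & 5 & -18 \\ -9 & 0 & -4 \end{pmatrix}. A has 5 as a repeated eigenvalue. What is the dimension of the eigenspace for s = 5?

2

A − 5I = [[0, 0, 0], [-18, 0, -18], [-9, 0, -9]].
This matrix has rank 1, so its null space has dimension 3 − 1 = 2.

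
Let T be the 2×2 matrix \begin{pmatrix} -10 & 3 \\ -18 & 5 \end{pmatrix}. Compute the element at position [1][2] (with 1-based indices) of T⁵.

Characteristic polynomial: s^2 + 5s + 4 = (s + 1)(s + 4), so the eigenvalues are -4, -1.
s=-1: eigenvector (1, 3).
s=-4: eigenvector (-1, -2).
P = [[1, -1], [3, -2]], D = diag(-1, -4), P⁻¹ = [[-2, 1], [-3, 1]].
T⁵ = P·diag(-1, -1024)·P⁻¹ = [[-3070, 1023], [-6138, 2045]].
The requested entry is 1023.

1023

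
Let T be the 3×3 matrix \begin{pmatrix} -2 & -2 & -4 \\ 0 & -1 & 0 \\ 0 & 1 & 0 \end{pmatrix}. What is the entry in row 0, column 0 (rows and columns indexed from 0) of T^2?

4

Characteristic polynomial: s^3 + 3s^2 + 2s = s(s + 1)(s + 2), so the eigenvalues are -2, -1, 0.
s=-2: eigenvector (1, 0, 0).
s=-1: eigenvector (2, 1, -1).
s=0: eigenvector (-2, 0, 1).
P = [[1, 2, -2], [0, 1, 0], [0, -1, 1]], D = diag(-2, -1, 0), P⁻¹ = [[1, 0, 2], [0, 1, 0], [0, 1, 1]].
T² = P·diag(4, 1, 0)·P⁻¹ = [[4, 2, 8], [0, 1, 0], [0, -1, 0]].
The requested entry is 4.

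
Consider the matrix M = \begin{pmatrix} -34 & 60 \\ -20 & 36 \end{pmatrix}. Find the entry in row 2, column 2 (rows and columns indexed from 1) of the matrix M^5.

34176

Characteristic polynomial: λ^2 - 2λ - 24 = (λ - 6)(λ + 4), so the eigenvalues are -4, 6.
λ=6: eigenvector (-3, -2).
λ=-4: eigenvector (2, 1).
P = [[-3, 2], [-2, 1]], D = diag(6, -4), P⁻¹ = [[1, -2], [2, -3]].
M⁵ = P·diag(7776, -1024)·P⁻¹ = [[-27424, 52800], [-17600, 34176]].
The requested entry is 34176.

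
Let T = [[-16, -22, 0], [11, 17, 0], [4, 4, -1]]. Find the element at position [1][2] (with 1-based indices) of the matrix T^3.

-682

Characteristic polynomial: s^3 - 31s - 30 = (s - 6)(s + 1)(s + 5), so the eigenvalues are -5, -1, 6.
s=6: eigenvector (-1, 1, 0).
s=-5: eigenvector (-2, 1, 1).
s=-1: eigenvector (0, 0, 1).
P = [[-1, -2, 0], [1, 1, 0], [0, 1, 1]], D = diag(6, -5, -1), P⁻¹ = [[1, 2, 0], [-1, -1, 0], [1, 1, 1]].
T³ = P·diag(216, -125, -1)·P⁻¹ = [[-466, -682, 0], [341, 557, 0], [124, 124, -1]].
The requested entry is -682.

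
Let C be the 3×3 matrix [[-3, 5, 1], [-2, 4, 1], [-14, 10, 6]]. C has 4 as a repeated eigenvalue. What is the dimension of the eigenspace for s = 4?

1

C − 4I = [[-7, 5, 1], [-2, 0, 1], [-14, 10, 2]].
This matrix has rank 2, so its null space has dimension 3 − 2 = 1.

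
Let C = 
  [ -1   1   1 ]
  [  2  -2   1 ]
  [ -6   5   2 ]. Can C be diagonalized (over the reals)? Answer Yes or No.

Characteristic polynomial: p(t) = t^3 + t^2 - 5t + 3 = (t - 1)^2(t + 3).
t = 1 has algebraic multiplicity 2; rank(C − 1I) = 2, so geometric multiplicity = 1.
Geometric multiplicity < algebraic multiplicity, so C is not diagonalizable.

No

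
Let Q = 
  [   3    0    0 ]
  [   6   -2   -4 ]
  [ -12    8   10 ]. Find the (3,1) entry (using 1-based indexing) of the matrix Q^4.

Characteristic polynomial: s^3 - 11s^2 + 36s - 36 = (s - 6)(s - 3)(s - 2), so the eigenvalues are 2, 3, 6.
s=3: eigenvector (1, -2, 4).
s=2: eigenvector (0, 1, -1).
s=6: eigenvector (0, -1, 2).
P = [[1, 0, 0], [-2, 1, -1], [4, -1, 2]], D = diag(3, 2, 6), P⁻¹ = [[1, 0, 0], [0, 2, 1], [-2, 1, 1]].
Q⁴ = P·diag(81, 16, 1296)·P⁻¹ = [[81, 0, 0], [2430, -1264, -1280], [-4860, 2560, 2576]].
The requested entry is -4860.

-4860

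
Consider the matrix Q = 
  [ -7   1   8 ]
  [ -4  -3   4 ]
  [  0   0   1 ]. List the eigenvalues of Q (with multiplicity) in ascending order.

-5, -5, 1

Characteristic polynomial: p(λ) = λ^3 + 9λ^2 + 15λ - 25 = (λ - 1)(λ + 5)^2.
Roots (with multiplicity): -5, -5, 1.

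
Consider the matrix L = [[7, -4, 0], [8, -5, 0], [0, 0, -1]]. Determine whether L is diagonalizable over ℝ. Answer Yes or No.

Yes

Characteristic polynomial: p(λ) = λ^3 - λ^2 - 5λ - 3 = (λ - 3)(λ + 1)^2.
λ = -1 has algebraic multiplicity 2; rank(L + 1I) = 1, so geometric multiplicity = 2.
Every eigenvalue has geometric = algebraic multiplicity, so L is diagonalizable.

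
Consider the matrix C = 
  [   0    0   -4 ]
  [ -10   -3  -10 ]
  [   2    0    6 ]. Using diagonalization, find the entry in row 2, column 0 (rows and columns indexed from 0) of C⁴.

240

Characteristic polynomial: μ^3 - 3μ^2 - 10μ + 24 = (μ - 4)(μ - 2)(μ + 3), so the eigenvalues are -3, 2, 4.
μ=4: eigenvector (1, 0, -1).
μ=-3: eigenvector (0, 1, 0).
μ=2: eigenvector (2, -2, -1).
P = [[1, 0, 2], [0, 1, -2], [-1, 0, -1]], D = diag(4, -3, 2), P⁻¹ = [[-1, 0, -2], [2, 1, 2], [1, 0, 1]].
C⁴ = P·diag(256, 81, 16)·P⁻¹ = [[-224, 0, -480], [130, 81, 130], [240, 0, 496]].
The requested entry is 240.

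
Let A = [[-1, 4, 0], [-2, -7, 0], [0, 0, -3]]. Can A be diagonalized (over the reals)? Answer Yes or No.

Yes

Characteristic polynomial: p(λ) = λ^3 + 11λ^2 + 39λ + 45 = (λ + 3)^2(λ + 5).
λ = -3 has algebraic multiplicity 2; rank(A + 3I) = 1, so geometric multiplicity = 2.
Every eigenvalue has geometric = algebraic multiplicity, so A is diagonalizable.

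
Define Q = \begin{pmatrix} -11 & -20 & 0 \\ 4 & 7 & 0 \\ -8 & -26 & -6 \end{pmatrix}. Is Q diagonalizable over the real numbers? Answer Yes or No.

Yes

Characteristic polynomial: p(r) = r^3 + 10r^2 + 27r + 18 = (r + 1)(r + 3)(r + 6).
All 3 eigenvalues are distinct, so Q is diagonalizable.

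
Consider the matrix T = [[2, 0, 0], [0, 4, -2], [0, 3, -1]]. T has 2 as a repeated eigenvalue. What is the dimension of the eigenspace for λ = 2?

T − 2I = [[0, 0, 0], [0, 2, -2], [0, 3, -3]].
This matrix has rank 1, so its null space has dimension 3 − 1 = 2.

2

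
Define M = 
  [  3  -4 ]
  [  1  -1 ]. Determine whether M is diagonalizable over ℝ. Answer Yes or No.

No

Characteristic polynomial: p(s) = s^2 - 2s + 1 = (s - 1)^2.
s = 1 has algebraic multiplicity 2; rank(M − 1I) = 1, so geometric multiplicity = 1.
Geometric multiplicity < algebraic multiplicity, so M is not diagonalizable.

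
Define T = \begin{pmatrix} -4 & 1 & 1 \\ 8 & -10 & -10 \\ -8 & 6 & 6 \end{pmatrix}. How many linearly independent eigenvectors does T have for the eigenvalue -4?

1

T + 4I = [[0, 1, 1], [8, -6, -10], [-8, 6, 10]].
This matrix has rank 2, so its null space has dimension 3 − 2 = 1.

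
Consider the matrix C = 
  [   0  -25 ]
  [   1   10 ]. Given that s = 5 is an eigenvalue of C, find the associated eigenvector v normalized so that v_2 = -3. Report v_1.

C − 5I = [[-5, -25], [1, 5]].
Solving (C − 5I)v = 0 gives the eigenspace spanned by (15, -3).
With v_2 = -3, v = (15, -3), so v_1 = 15.

15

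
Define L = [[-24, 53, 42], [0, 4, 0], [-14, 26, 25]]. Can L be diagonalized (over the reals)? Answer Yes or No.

Characteristic polynomial: p(λ) = λ^3 - 5λ^2 - 8λ + 48 = (λ - 4)^2(λ + 3).
λ = 4 has algebraic multiplicity 2; rank(L − 4I) = 2, so geometric multiplicity = 1.
Geometric multiplicity < algebraic multiplicity, so L is not diagonalizable.

No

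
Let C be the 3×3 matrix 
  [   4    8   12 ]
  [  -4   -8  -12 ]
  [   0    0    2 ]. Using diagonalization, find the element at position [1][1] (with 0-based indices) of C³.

-128

Characteristic polynomial: λ^3 + 2λ^2 - 8λ = λ(λ - 2)(λ + 4), so the eigenvalues are -4, 0, 2.
λ=0: eigenvector (2, -1, 0).
λ=-4: eigenvector (-1, 1, 0).
λ=2: eigenvector (2, -2, 1).
P = [[2, -1, 2], [-1, 1, -2], [0, 0, 1]], D = diag(0, -4, 2), P⁻¹ = [[1, 1, 0], [1, 2, 2], [0, 0, 1]].
C³ = P·diag(0, -64, 8)·P⁻¹ = [[64, 128, 144], [-64, -128, -144], [0, 0, 8]].
The requested entry is -128.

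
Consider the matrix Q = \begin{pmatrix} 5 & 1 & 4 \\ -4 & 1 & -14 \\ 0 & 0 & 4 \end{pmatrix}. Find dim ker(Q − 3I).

Q − 3I = [[2, 1, 4], [-4, -2, -14], [0, 0, 1]].
This matrix has rank 2, so its null space has dimension 3 − 2 = 1.

1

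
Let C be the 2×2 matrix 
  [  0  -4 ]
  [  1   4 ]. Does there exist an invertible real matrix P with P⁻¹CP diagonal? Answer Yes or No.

Characteristic polynomial: p(r) = r^2 - 4r + 4 = (r - 2)^2.
r = 2 has algebraic multiplicity 2; rank(C − 2I) = 1, so geometric multiplicity = 1.
Geometric multiplicity < algebraic multiplicity, so C is not diagonalizable.

No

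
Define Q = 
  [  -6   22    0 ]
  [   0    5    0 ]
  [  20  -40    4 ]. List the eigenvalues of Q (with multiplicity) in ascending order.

-6, 4, 5

Characteristic polynomial: p(t) = t^3 - 3t^2 - 34t + 120 = (t - 5)(t - 4)(t + 6).
Roots (with multiplicity): -6, 4, 5.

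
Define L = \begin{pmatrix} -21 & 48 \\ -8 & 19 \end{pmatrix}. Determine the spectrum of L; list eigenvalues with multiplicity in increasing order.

-5, 3

Characteristic polynomial: p(t) = t^2 + 2t - 15 = (t - 3)(t + 5).
Roots (with multiplicity): -5, 3.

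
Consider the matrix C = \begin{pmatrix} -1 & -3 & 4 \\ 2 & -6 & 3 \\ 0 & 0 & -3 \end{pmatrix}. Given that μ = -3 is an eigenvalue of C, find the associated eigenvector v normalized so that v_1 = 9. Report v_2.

C + 3I = [[2, -3, 4], [2, -3, 3], [0, 0, 0]].
Solving (C + 3I)v = 0 gives the eigenspace spanned by (9, 6, 0).
With v_1 = 9, v = (9, 6, 0), so v_2 = 6.

6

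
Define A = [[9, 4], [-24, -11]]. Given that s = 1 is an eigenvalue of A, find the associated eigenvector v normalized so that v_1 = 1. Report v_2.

A − 1I = [[8, 4], [-24, -12]].
Solving (A − 1I)v = 0 gives the eigenspace spanned by (1, -2).
With v_1 = 1, v = (1, -2), so v_2 = -2.

-2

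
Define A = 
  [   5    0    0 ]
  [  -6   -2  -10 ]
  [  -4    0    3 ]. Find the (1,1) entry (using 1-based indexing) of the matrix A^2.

25

Characteristic polynomial: μ^3 - 6μ^2 - μ + 30 = (μ - 5)(μ - 3)(μ + 2), so the eigenvalues are -2, 3, 5.
μ=5: eigenvector (1, 2, -2).
μ=3: eigenvector (0, -2, 1).
μ=-2: eigenvector (0, 1, 0).
P = [[1, 0, 0], [2, -2, 1], [-2, 1, 0]], D = diag(5, 3, -2), P⁻¹ = [[1, 0, 0], [2, 0, 1], [2, 1, 2]].
A² = P·diag(25, 9, 4)·P⁻¹ = [[25, 0, 0], [22, 4, -10], [-32, 0, 9]].
The requested entry is 25.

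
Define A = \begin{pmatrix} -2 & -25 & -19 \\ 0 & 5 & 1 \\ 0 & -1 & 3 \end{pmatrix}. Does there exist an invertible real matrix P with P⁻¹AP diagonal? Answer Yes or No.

Characteristic polynomial: p(μ) = μ^3 - 6μ^2 + 32 = (μ - 4)^2(μ + 2).
μ = 4 has algebraic multiplicity 2; rank(A − 4I) = 2, so geometric multiplicity = 1.
Geometric multiplicity < algebraic multiplicity, so A is not diagonalizable.

No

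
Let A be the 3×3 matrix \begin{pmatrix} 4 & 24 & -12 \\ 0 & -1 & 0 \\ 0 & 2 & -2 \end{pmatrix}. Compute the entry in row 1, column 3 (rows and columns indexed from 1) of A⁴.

-480

Characteristic polynomial: λ^3 - λ^2 - 10λ - 8 = (λ - 4)(λ + 1)(λ + 2), so the eigenvalues are -2, -1, 4.
λ=4: eigenvector (1, 0, 0).
λ=-1: eigenvector (0, 1, 2).
λ=-2: eigenvector (2, 0, 1).
P = [[1, 0, 2], [0, 1, 0], [0, 2, 1]], D = diag(4, -1, -2), P⁻¹ = [[1, 4, -2], [0, 1, 0], [0, -2, 1]].
A⁴ = P·diag(256, 1, 16)·P⁻¹ = [[256, 960, -480], [0, 1, 0], [0, -30, 16]].
The requested entry is -480.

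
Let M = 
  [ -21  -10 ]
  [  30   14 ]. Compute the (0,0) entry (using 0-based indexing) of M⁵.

-31101

Characteristic polynomial: λ^2 + 7λ + 6 = (λ + 1)(λ + 6), so the eigenvalues are -6, -1.
λ=-1: eigenvector (1, -2).
λ=-6: eigenvector (-2, 3).
P = [[1, -2], [-2, 3]], D = diag(-1, -6), P⁻¹ = [[-3, -2], [-2, -1]].
M⁵ = P·diag(-1, -7776)·P⁻¹ = [[-31101, -15550], [46650, 23324]].
The requested entry is -31101.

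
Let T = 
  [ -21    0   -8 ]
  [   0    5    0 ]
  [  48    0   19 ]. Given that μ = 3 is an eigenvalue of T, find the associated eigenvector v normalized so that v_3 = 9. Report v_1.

-3

T − 3I = [[-24, 0, -8], [0, 2, 0], [48, 0, 16]].
Solving (T − 3I)v = 0 gives the eigenspace spanned by (-3, 0, 9).
With v_3 = 9, v = (-3, 0, 9), so v_1 = -3.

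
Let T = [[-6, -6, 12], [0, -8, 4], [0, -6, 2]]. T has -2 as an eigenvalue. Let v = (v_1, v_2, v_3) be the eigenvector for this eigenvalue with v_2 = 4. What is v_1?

12

T + 2I = [[-4, -6, 12], [0, -6, 4], [0, -6, 4]].
Solving (T + 2I)v = 0 gives the eigenspace spanned by (12, 4, 6).
With v_2 = 4, v = (12, 4, 6), so v_1 = 12.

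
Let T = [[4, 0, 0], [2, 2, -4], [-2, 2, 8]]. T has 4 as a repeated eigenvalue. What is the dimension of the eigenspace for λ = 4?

2

T − 4I = [[0, 0, 0], [2, -2, -4], [-2, 2, 4]].
This matrix has rank 1, so its null space has dimension 3 − 1 = 2.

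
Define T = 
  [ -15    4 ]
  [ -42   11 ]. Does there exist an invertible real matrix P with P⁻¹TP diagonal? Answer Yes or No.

Characteristic polynomial: p(λ) = λ^2 + 4λ + 3 = (λ + 1)(λ + 3).
All 2 eigenvalues are distinct, so T is diagonalizable.

Yes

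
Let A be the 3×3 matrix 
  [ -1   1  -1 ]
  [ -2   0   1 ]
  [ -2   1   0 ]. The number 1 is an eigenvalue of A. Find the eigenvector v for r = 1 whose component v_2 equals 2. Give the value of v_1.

A − 1I = [[-2, 1, -1], [-2, -1, 1], [-2, 1, -1]].
Solving (A − 1I)v = 0 gives the eigenspace spanned by (0, 2, 2).
With v_2 = 2, v = (0, 2, 2), so v_1 = 0.

0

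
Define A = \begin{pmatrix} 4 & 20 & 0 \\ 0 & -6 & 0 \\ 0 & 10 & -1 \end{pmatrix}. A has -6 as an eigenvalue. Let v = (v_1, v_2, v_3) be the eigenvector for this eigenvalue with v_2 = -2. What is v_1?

A + 6I = [[10, 20, 0], [0, 0, 0], [0, 10, 5]].
Solving (A + 6I)v = 0 gives the eigenspace spanned by (4, -2, 4).
With v_2 = -2, v = (4, -2, 4), so v_1 = 4.

4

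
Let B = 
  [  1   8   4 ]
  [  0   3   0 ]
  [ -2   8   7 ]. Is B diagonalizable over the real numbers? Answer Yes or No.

Yes

Characteristic polynomial: p(μ) = μ^3 - 11μ^2 + 39μ - 45 = (μ - 5)(μ - 3)^2.
μ = 3 has algebraic multiplicity 2; rank(B − 3I) = 1, so geometric multiplicity = 2.
Every eigenvalue has geometric = algebraic multiplicity, so B is diagonalizable.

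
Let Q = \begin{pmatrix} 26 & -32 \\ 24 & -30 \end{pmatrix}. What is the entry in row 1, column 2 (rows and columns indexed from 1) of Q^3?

-896

Characteristic polynomial: r^2 + 4r - 12 = (r - 2)(r + 6), so the eigenvalues are -6, 2.
r=2: eigenvector (4, 3).
r=-6: eigenvector (1, 1).
P = [[4, 1], [3, 1]], D = diag(2, -6), P⁻¹ = [[1, -1], [-3, 4]].
Q³ = P·diag(8, -216)·P⁻¹ = [[680, -896], [672, -888]].
The requested entry is -896.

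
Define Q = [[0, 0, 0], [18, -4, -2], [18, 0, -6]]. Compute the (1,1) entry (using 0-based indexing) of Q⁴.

256

Characteristic polynomial: r^3 + 10r^2 + 24r = r(r + 4)(r + 6), so the eigenvalues are -6, -4, 0.
r=-6: eigenvector (0, 1, 1).
r=-4: eigenvector (0, 1, 0).
r=0: eigenvector (1, 3, 3).
P = [[0, 0, 1], [1, 1, 3], [1, 0, 3]], D = diag(-6, -4, 0), P⁻¹ = [[-3, 0, 1], [0, 1, -1], [1, 0, 0]].
Q⁴ = P·diag(1296, 256, 0)·P⁻¹ = [[0, 0, 0], [-3888, 256, 1040], [-3888, 0, 1296]].
The requested entry is 256.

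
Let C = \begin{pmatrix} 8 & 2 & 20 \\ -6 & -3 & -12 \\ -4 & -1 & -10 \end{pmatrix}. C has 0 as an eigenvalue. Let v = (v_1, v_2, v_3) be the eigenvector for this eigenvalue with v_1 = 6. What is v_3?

C = [[8, 2, 20], [-6, -3, -12], [-4, -1, -10]].
Solving (C)v = 0 gives the eigenspace spanned by (6, -4, -2).
With v_1 = 6, v = (6, -4, -2), so v_3 = -2.

-2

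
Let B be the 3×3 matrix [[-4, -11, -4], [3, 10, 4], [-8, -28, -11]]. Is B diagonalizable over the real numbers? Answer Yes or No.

No

Characteristic polynomial: p(s) = s^3 + 5s^2 + 7s + 3 = (s + 1)^2(s + 3).
s = -1 has algebraic multiplicity 2; rank(B + 1I) = 2, so geometric multiplicity = 1.
Geometric multiplicity < algebraic multiplicity, so B is not diagonalizable.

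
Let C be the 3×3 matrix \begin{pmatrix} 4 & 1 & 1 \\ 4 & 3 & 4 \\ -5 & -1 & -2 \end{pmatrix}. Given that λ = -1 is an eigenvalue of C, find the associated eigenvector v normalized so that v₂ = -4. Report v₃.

C + 1I = [[5, 1, 1], [4, 4, 4], [-5, -1, -1]].
Solving (C + 1I)v = 0 gives the eigenspace spanned by (0, -4, 4).
With v₂ = -4, v = (0, -4, 4), so v₃ = 4.

4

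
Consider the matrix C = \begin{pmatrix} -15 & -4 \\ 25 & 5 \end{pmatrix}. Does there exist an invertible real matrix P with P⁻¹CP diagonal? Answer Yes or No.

No

Characteristic polynomial: p(μ) = μ^2 + 10μ + 25 = (μ + 5)^2.
μ = -5 has algebraic multiplicity 2; rank(C + 5I) = 1, so geometric multiplicity = 1.
Geometric multiplicity < algebraic multiplicity, so C is not diagonalizable.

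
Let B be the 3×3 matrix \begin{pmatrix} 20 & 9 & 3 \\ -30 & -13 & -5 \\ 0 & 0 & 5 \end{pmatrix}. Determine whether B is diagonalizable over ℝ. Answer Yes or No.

Characteristic polynomial: p(μ) = μ^3 - 12μ^2 + 45μ - 50 = (μ - 5)^2(μ - 2).
μ = 5 has algebraic multiplicity 2; rank(B − 5I) = 2, so geometric multiplicity = 1.
Geometric multiplicity < algebraic multiplicity, so B is not diagonalizable.

No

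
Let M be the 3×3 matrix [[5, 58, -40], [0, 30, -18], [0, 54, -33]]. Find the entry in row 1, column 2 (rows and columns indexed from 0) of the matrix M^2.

Characteristic polynomial: μ^3 - 2μ^2 - 33μ + 90 = (μ - 5)(μ - 3)(μ + 6), so the eigenvalues are -6, 3, 5.
μ=5: eigenvector (1, 0, 0).
μ=-6: eigenvector (2, 1, 2).
μ=3: eigenvector (-2, -2, -3).
P = [[1, 2, -2], [0, 1, -2], [0, 2, -3]], D = diag(5, -6, 3), P⁻¹ = [[1, 2, -2], [0, -3, 2], [0, -2, 1]].
M² = P·diag(25, 36, 9)·P⁻¹ = [[25, -130, 76], [0, -72, 54], [0, -162, 117]].
The requested entry is 54.

54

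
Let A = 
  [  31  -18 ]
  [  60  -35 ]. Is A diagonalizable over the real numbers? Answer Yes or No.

Characteristic polynomial: p(t) = t^2 + 4t - 5 = (t - 1)(t + 5).
All 2 eigenvalues are distinct, so A is diagonalizable.

Yes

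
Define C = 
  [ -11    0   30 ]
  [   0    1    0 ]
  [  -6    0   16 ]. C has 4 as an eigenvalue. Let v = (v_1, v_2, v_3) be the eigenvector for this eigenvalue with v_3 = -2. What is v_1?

-4

C − 4I = [[-15, 0, 30], [0, -3, 0], [-6, 0, 12]].
Solving (C − 4I)v = 0 gives the eigenspace spanned by (-4, 0, -2).
With v_3 = -2, v = (-4, 0, -2), so v_1 = -4.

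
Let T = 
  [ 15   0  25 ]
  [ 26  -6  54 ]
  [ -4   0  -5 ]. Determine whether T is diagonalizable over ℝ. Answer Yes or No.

Characteristic polynomial: p(r) = r^3 - 4r^2 - 35r + 150 = (r - 5)^2(r + 6).
r = 5 has algebraic multiplicity 2; rank(T − 5I) = 2, so geometric multiplicity = 1.
Geometric multiplicity < algebraic multiplicity, so T is not diagonalizable.

No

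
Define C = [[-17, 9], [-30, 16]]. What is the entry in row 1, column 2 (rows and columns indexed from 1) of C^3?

27

Characteristic polynomial: r^2 + r - 2 = (r - 1)(r + 2), so the eigenvalues are -2, 1.
r=1: eigenvector (1, 2).
r=-2: eigenvector (-3, -5).
P = [[1, -3], [2, -5]], D = diag(1, -2), P⁻¹ = [[-5, 3], [-2, 1]].
C³ = P·diag(1, -8)·P⁻¹ = [[-53, 27], [-90, 46]].
The requested entry is 27.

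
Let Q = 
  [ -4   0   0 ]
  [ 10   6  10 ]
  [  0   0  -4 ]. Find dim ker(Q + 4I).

2

Q + 4I = [[0, 0, 0], [10, 10, 10], [0, 0, 0]].
This matrix has rank 1, so its null space has dimension 3 − 1 = 2.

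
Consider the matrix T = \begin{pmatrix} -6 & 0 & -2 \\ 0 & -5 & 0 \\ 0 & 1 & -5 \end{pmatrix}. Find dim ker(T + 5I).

T + 5I = [[-1, 0, -2], [0, 0, 0], [0, 1, 0]].
This matrix has rank 2, so its null space has dimension 3 − 2 = 1.

1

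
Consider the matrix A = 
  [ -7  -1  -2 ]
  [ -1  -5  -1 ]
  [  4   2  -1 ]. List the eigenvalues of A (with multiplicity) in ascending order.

Characteristic polynomial: p(λ) = λ^3 + 13λ^2 + 56λ + 80 = (λ + 4)^2(λ + 5).
Roots (with multiplicity): -5, -4, -4.

-5, -4, -4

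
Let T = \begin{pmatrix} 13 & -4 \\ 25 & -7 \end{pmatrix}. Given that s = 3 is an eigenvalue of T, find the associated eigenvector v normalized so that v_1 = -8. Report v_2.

T − 3I = [[10, -4], [25, -10]].
Solving (T − 3I)v = 0 gives the eigenspace spanned by (-8, -20).
With v_1 = -8, v = (-8, -20), so v_2 = -20.

-20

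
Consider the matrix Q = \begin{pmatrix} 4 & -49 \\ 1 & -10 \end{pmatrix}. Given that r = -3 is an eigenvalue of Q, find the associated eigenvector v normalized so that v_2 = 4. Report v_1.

28

Q + 3I = [[7, -49], [1, -7]].
Solving (Q + 3I)v = 0 gives the eigenspace spanned by (28, 4).
With v_2 = 4, v = (28, 4), so v_1 = 28.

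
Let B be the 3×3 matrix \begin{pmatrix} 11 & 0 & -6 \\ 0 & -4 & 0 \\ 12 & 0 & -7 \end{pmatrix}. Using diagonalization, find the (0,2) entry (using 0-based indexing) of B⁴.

-624

Characteristic polynomial: λ^3 - 21λ - 20 = (λ - 5)(λ + 1)(λ + 4), so the eigenvalues are -4, -1, 5.
λ=-1: eigenvector (1, 0, 2).
λ=5: eigenvector (-1, 0, -1).
λ=-4: eigenvector (0, 1, 0).
P = [[1, -1, 0], [0, 0, 1], [2, -1, 0]], D = diag(-1, 5, -4), P⁻¹ = [[-1, 0, 1], [-2, 0, 1], [0, 1, 0]].
B⁴ = P·diag(1, 625, 256)·P⁻¹ = [[1249, 0, -624], [0, 256, 0], [1248, 0, -623]].
The requested entry is -624.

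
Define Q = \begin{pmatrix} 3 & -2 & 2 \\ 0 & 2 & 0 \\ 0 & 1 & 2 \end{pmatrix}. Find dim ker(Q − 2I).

Q − 2I = [[1, -2, 2], [0, 0, 0], [0, 1, 0]].
This matrix has rank 2, so its null space has dimension 3 − 2 = 1.

1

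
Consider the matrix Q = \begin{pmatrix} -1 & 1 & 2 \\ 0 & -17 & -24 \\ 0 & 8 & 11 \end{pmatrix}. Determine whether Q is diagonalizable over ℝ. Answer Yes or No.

No

Characteristic polynomial: p(t) = t^3 + 7t^2 + 11t + 5 = (t + 1)^2(t + 5).
t = -1 has algebraic multiplicity 2; rank(Q + 1I) = 2, so geometric multiplicity = 1.
Geometric multiplicity < algebraic multiplicity, so Q is not diagonalizable.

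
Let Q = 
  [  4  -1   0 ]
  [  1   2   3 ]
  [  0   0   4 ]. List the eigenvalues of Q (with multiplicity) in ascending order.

Characteristic polynomial: p(s) = s^3 - 10s^2 + 33s - 36 = (s - 4)(s - 3)^2.
Roots (with multiplicity): 3, 3, 4.

3, 3, 4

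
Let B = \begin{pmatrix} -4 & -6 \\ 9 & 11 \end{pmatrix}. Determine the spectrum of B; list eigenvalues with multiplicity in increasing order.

2, 5

Characteristic polynomial: p(t) = t^2 - 7t + 10 = (t - 5)(t - 2).
Roots (with multiplicity): 2, 5.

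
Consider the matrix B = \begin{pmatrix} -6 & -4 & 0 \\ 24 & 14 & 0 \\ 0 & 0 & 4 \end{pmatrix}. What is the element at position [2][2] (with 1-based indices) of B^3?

632

Characteristic polynomial: t^3 - 12t^2 + 44t - 48 = (t - 6)(t - 4)(t - 2), so the eigenvalues are 2, 4, 6.
t=6: eigenvector (-1, 3, 0).
t=2: eigenvector (1, -2, 0).
t=4: eigenvector (0, 0, 1).
P = [[-1, 1, 0], [3, -2, 0], [0, 0, 1]], D = diag(6, 2, 4), P⁻¹ = [[2, 1, 0], [3, 1, 0], [0, 0, 1]].
B³ = P·diag(216, 8, 64)·P⁻¹ = [[-408, -208, 0], [1248, 632, 0], [0, 0, 64]].
The requested entry is 632.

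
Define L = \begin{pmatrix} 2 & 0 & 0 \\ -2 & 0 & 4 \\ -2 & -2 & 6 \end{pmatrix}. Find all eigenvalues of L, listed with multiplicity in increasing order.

2, 2, 4

Characteristic polynomial: p(s) = s^3 - 8s^2 + 20s - 16 = (s - 4)(s - 2)^2.
Roots (with multiplicity): 2, 2, 4.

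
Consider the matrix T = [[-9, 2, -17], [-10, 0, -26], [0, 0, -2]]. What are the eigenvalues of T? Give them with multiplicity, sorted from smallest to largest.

Characteristic polynomial: p(s) = s^3 + 11s^2 + 38s + 40 = (s + 2)(s + 4)(s + 5).
Roots (with multiplicity): -5, -4, -2.

-5, -4, -2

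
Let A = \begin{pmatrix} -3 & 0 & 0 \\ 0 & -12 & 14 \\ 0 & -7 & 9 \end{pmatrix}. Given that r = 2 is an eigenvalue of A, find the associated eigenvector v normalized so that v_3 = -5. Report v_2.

-5

A − 2I = [[-5, 0, 0], [0, -14, 14], [0, -7, 7]].
Solving (A − 2I)v = 0 gives the eigenspace spanned by (0, -5, -5).
With v_3 = -5, v = (0, -5, -5), so v_2 = -5.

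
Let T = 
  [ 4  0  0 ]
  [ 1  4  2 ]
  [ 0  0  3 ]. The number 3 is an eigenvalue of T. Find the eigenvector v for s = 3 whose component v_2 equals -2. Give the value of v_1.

T − 3I = [[1, 0, 0], [1, 1, 2], [0, 0, 0]].
Solving (T − 3I)v = 0 gives the eigenspace spanned by (0, -2, 1).
With v_2 = -2, v = (0, -2, 1), so v_1 = 0.

0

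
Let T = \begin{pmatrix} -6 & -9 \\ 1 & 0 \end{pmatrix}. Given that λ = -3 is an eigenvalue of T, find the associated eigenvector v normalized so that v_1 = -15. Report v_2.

5

T + 3I = [[-3, -9], [1, 3]].
Solving (T + 3I)v = 0 gives the eigenspace spanned by (-15, 5).
With v_1 = -15, v = (-15, 5), so v_2 = 5.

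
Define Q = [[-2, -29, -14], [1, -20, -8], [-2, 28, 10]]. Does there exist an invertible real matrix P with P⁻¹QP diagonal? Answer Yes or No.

Characteristic polynomial: p(r) = r^3 + 12r^2 + 45r + 54 = (r + 3)^2(r + 6).
r = -3 has algebraic multiplicity 2; rank(Q + 3I) = 2, so geometric multiplicity = 1.
Geometric multiplicity < algebraic multiplicity, so Q is not diagonalizable.

No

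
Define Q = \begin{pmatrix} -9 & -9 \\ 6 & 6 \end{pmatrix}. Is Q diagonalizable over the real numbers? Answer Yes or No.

Yes

Characteristic polynomial: p(λ) = λ^2 + 3λ = λ(λ + 3).
All 2 eigenvalues are distinct, so Q is diagonalizable.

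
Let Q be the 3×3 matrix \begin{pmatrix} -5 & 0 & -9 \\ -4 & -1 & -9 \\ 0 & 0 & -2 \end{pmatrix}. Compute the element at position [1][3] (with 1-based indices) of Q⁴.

1827

Characteristic polynomial: λ^3 + 8λ^2 + 17λ + 10 = (λ + 1)(λ + 2)(λ + 5), so the eigenvalues are -5, -2, -1.
λ=-1: eigenvector (0, 1, 0).
λ=-5: eigenvector (1, 1, 0).
λ=-2: eigenvector (-3, -3, 1).
P = [[0, 1, -3], [1, 1, -3], [0, 0, 1]], D = diag(-1, -5, -2), P⁻¹ = [[-1, 1, 0], [1, 0, 3], [0, 0, 1]].
Q⁴ = P·diag(1, 625, 16)·P⁻¹ = [[625, 0, 1827], [624, 1, 1827], [0, 0, 16]].
The requested entry is 1827.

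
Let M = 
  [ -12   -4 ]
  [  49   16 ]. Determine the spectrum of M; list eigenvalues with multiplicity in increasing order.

Characteristic polynomial: p(λ) = λ^2 - 4λ + 4 = (λ - 2)^2.
Roots (with multiplicity): 2, 2.

2, 2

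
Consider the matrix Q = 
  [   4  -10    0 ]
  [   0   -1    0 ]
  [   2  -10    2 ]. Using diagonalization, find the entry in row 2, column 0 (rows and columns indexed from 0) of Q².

Characteristic polynomial: μ^3 - 5μ^2 + 2μ + 8 = (μ - 4)(μ - 2)(μ + 1), so the eigenvalues are -1, 2, 4.
μ=4: eigenvector (1, 0, 1).
μ=-1: eigenvector (2, 1, 2).
μ=2: eigenvector (0, 0, 1).
P = [[1, 2, 0], [0, 1, 0], [1, 2, 1]], D = diag(4, -1, 2), P⁻¹ = [[1, -2, 0], [0, 1, 0], [-1, 0, 1]].
Q² = P·diag(16, 1, 4)·P⁻¹ = [[16, -30, 0], [0, 1, 0], [12, -30, 4]].
The requested entry is 12.

12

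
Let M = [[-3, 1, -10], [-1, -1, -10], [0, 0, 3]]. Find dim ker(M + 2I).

M + 2I = [[-1, 1, -10], [-1, 1, -10], [0, 0, 5]].
This matrix has rank 2, so its null space has dimension 3 − 2 = 1.

1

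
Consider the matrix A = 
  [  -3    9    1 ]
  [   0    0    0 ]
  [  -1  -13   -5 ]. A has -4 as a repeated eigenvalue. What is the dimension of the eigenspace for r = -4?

1

A + 4I = [[1, 9, 1], [0, 4, 0], [-1, -13, -1]].
This matrix has rank 2, so its null space has dimension 3 − 2 = 1.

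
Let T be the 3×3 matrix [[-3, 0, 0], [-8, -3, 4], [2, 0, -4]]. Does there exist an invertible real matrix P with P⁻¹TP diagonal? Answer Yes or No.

Yes

Characteristic polynomial: p(s) = s^3 + 10s^2 + 33s + 36 = (s + 3)^2(s + 4).
s = -3 has algebraic multiplicity 2; rank(T + 3I) = 1, so geometric multiplicity = 2.
Every eigenvalue has geometric = algebraic multiplicity, so T is diagonalizable.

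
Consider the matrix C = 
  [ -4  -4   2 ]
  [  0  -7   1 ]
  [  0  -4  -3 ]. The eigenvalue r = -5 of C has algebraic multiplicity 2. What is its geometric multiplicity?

C + 5I = [[1, -4, 2], [0, -2, 1], [0, -4, 2]].
This matrix has rank 2, so its null space has dimension 3 − 2 = 1.

1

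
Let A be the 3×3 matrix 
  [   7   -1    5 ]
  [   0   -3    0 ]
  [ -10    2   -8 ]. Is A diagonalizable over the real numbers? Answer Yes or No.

Characteristic polynomial: p(μ) = μ^3 + 4μ^2 - 3μ - 18 = (μ - 2)(μ + 3)^2.
μ = -3 has algebraic multiplicity 2; rank(A + 3I) = 2, so geometric multiplicity = 1.
Geometric multiplicity < algebraic multiplicity, so A is not diagonalizable.

No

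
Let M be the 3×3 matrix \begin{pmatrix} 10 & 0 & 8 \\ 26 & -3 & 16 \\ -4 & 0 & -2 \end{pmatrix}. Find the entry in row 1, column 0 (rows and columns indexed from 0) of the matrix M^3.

Characteristic polynomial: r^3 - 5r^2 - 12r + 36 = (r - 6)(r - 2)(r + 3), so the eigenvalues are -3, 2, 6.
r=2: eigenvector (1, 2, -1).
r=-3: eigenvector (0, 1, 0).
r=6: eigenvector (2, 4, -1).
P = [[1, 0, 2], [2, 1, 4], [-1, 0, -1]], D = diag(2, -3, 6), P⁻¹ = [[-1, 0, -2], [-2, 1, 0], [1, 0, 1]].
M³ = P·diag(8, -27, 216)·P⁻¹ = [[424, 0, 416], [902, -27, 832], [-208, 0, -200]].
The requested entry is 902.

902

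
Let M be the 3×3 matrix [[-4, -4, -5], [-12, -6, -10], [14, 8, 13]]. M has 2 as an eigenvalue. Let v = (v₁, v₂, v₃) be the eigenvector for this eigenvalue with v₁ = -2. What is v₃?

M − 2I = [[-6, -4, -5], [-12, -8, -10], [14, 8, 11]].
Solving (M − 2I)v = 0 gives the eigenspace spanned by (-2, -2, 4).
With v₁ = -2, v = (-2, -2, 4), so v₃ = 4.

4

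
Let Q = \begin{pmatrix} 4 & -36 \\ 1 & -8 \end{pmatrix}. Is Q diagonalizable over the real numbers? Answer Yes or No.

No

Characteristic polynomial: p(r) = r^2 + 4r + 4 = (r + 2)^2.
r = -2 has algebraic multiplicity 2; rank(Q + 2I) = 1, so geometric multiplicity = 1.
Geometric multiplicity < algebraic multiplicity, so Q is not diagonalizable.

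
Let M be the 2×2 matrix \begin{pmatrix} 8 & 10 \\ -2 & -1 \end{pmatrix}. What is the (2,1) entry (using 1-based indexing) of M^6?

Characteristic polynomial: r^2 - 7r + 12 = (r - 4)(r - 3), so the eigenvalues are 3, 4.
r=3: eigenvector (-2, 1).
r=4: eigenvector (-5, 2).
P = [[-2, -5], [1, 2]], D = diag(3, 4), P⁻¹ = [[2, 5], [-1, -2]].
M⁶ = P·diag(729, 4096)·P⁻¹ = [[17564, 33670], [-6734, -12739]].
The requested entry is -6734.

-6734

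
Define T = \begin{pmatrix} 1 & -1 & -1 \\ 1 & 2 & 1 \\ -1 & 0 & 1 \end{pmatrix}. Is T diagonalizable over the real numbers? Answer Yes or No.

No

Characteristic polynomial: p(μ) = μ^3 - 4μ^2 + 5μ - 2 = (μ - 2)(μ - 1)^2.
μ = 1 has algebraic multiplicity 2; rank(T − 1I) = 2, so geometric multiplicity = 1.
Geometric multiplicity < algebraic multiplicity, so T is not diagonalizable.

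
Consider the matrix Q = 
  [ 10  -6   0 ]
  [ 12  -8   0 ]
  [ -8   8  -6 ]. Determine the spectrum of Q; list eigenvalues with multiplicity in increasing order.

Characteristic polynomial: p(r) = r^3 + 4r^2 - 20r - 48 = (r - 4)(r + 2)(r + 6).
Roots (with multiplicity): -6, -2, 4.

-6, -2, 4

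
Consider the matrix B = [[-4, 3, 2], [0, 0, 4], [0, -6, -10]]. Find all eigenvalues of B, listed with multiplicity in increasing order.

-6, -4, -4

Characteristic polynomial: p(μ) = μ^3 + 14μ^2 + 64μ + 96 = (μ + 4)^2(μ + 6).
Roots (with multiplicity): -6, -4, -4.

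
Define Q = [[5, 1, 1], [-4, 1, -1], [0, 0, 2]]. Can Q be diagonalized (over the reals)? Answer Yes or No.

No

Characteristic polynomial: p(r) = r^3 - 8r^2 + 21r - 18 = (r - 3)^2(r - 2).
r = 3 has algebraic multiplicity 2; rank(Q − 3I) = 2, so geometric multiplicity = 1.
Geometric multiplicity < algebraic multiplicity, so Q is not diagonalizable.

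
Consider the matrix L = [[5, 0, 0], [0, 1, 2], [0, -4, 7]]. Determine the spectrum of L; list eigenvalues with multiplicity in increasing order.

3, 5, 5

Characteristic polynomial: p(s) = s^3 - 13s^2 + 55s - 75 = (s - 5)^2(s - 3).
Roots (with multiplicity): 3, 5, 5.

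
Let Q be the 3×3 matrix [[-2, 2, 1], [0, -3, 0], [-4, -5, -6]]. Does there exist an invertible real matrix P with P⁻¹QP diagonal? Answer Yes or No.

No

Characteristic polynomial: p(r) = r^3 + 11r^2 + 40r + 48 = (r + 3)(r + 4)^2.
r = -4 has algebraic multiplicity 2; rank(Q + 4I) = 2, so geometric multiplicity = 1.
Geometric multiplicity < algebraic multiplicity, so Q is not diagonalizable.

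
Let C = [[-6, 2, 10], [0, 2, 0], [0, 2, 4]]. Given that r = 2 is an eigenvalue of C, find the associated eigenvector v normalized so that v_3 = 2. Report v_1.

C − 2I = [[-8, 2, 10], [0, 0, 0], [0, 2, 2]].
Solving (C − 2I)v = 0 gives the eigenspace spanned by (2, -2, 2).
With v_3 = 2, v = (2, -2, 2), so v_1 = 2.

2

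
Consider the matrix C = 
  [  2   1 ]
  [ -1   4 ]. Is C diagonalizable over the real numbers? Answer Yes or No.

Characteristic polynomial: p(s) = s^2 - 6s + 9 = (s - 3)^2.
s = 3 has algebraic multiplicity 2; rank(C − 3I) = 1, so geometric multiplicity = 1.
Geometric multiplicity < algebraic multiplicity, so C is not diagonalizable.

No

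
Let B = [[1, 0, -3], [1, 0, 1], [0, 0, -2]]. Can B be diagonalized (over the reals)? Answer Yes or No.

Yes

Characteristic polynomial: p(t) = t^3 + t^2 - 2t = t(t - 1)(t + 2).
All 3 eigenvalues are distinct, so B is diagonalizable.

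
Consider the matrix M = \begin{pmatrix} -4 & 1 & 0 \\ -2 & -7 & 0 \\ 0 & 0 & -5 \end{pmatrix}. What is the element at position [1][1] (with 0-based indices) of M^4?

1967

Characteristic polynomial: s^3 + 16s^2 + 85s + 150 = (s + 5)^2(s + 6), so the eigenvalues are -6, -5, -5.
s=-5: eigenvector (1, -1, 0).
s=-6: eigenvector (-1, 2, 0).
s=-5: eigenvector (0, 0, 1).
P = [[1, -1, 0], [-1, 2, 0], [0, 0, 1]], D = diag(-5, -6, -5), P⁻¹ = [[2, 1, 0], [1, 1, 0], [0, 0, 1]].
M⁴ = P·diag(625, 1296, 625)·P⁻¹ = [[-46, -671, 0], [1342, 1967, 0], [0, 0, 625]].
The requested entry is 1967.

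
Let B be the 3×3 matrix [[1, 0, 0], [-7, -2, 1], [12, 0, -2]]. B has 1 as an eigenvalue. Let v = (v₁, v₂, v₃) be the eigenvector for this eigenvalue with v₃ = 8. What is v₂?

B − 1I = [[0, 0, 0], [-7, -3, 1], [12, 0, -3]].
Solving (B − 1I)v = 0 gives the eigenspace spanned by (2, -2, 8).
With v₃ = 8, v = (2, -2, 8), so v₂ = -2.

-2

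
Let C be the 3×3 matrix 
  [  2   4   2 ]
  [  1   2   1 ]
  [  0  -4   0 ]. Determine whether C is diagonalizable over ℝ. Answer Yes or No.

No

Characteristic polynomial: p(s) = s^3 - 4s^2 + 4s = s(s - 2)^2.
s = 2 has algebraic multiplicity 2; rank(C − 2I) = 2, so geometric multiplicity = 1.
Geometric multiplicity < algebraic multiplicity, so C is not diagonalizable.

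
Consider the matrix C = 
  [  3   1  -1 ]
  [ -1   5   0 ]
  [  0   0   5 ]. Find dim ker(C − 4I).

1

C − 4I = [[-1, 1, -1], [-1, 1, 0], [0, 0, 1]].
This matrix has rank 2, so its null space has dimension 3 − 2 = 1.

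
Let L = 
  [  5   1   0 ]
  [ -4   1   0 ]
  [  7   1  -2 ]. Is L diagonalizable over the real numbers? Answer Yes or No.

Characteristic polynomial: p(s) = s^3 - 4s^2 - 3s + 18 = (s - 3)^2(s + 2).
s = 3 has algebraic multiplicity 2; rank(L − 3I) = 2, so geometric multiplicity = 1.
Geometric multiplicity < algebraic multiplicity, so L is not diagonalizable.

No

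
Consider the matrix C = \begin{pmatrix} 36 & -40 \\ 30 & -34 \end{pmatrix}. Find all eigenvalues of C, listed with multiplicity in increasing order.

Characteristic polynomial: p(λ) = λ^2 - 2λ - 24 = (λ - 6)(λ + 4).
Roots (with multiplicity): -4, 6.

-4, 6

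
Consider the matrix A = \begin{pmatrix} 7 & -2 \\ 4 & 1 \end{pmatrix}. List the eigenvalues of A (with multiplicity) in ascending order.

Characteristic polynomial: p(μ) = μ^2 - 8μ + 15 = (μ - 5)(μ - 3).
Roots (with multiplicity): 3, 5.

3, 5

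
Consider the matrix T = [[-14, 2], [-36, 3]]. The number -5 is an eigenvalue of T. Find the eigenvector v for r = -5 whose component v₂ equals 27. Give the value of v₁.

6

T + 5I = [[-9, 2], [-36, 8]].
Solving (T + 5I)v = 0 gives the eigenspace spanned by (6, 27).
With v₂ = 27, v = (6, 27), so v₁ = 6.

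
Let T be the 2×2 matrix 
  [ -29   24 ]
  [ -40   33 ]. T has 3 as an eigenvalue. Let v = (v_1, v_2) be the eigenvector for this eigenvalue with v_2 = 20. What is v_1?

T − 3I = [[-32, 24], [-40, 30]].
Solving (T − 3I)v = 0 gives the eigenspace spanned by (15, 20).
With v_2 = 20, v = (15, 20), so v_1 = 15.

15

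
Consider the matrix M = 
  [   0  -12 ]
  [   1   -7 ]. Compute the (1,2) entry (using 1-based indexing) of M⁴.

2100

Characteristic polynomial: t^2 + 7t + 12 = (t + 3)(t + 4), so the eigenvalues are -4, -3.
t=-3: eigenvector (4, 1).
t=-4: eigenvector (3, 1).
P = [[4, 3], [1, 1]], D = diag(-3, -4), P⁻¹ = [[1, -3], [-1, 4]].
M⁴ = P·diag(81, 256)·P⁻¹ = [[-444, 2100], [-175, 781]].
The requested entry is 2100.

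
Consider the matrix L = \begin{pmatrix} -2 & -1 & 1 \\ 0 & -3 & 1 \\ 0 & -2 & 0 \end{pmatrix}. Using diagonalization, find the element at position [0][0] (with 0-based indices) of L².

4

Characteristic polynomial: t^3 + 5t^2 + 8t + 4 = (t + 1)(t + 2)^2, so the eigenvalues are -2, -2, -1.
t=-2: eigenvector (1, 0, 0).
t=-1: eigenvector (-1, -1, -2).
t=-2: eigenvector (0, 1, 1).
P = [[1, -1, 0], [0, -1, 1], [0, -2, 1]], D = diag(-2, -1, -2), P⁻¹ = [[1, 1, -1], [0, 1, -1], [0, 2, -1]].
L² = P·diag(4, 1, 4)·P⁻¹ = [[4, 3, -3], [0, 7, -3], [0, 6, -2]].
The requested entry is 4.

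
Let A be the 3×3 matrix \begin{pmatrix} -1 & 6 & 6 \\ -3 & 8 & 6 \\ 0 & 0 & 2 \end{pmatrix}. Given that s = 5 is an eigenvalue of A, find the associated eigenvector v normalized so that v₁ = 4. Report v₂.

A − 5I = [[-6, 6, 6], [-3, 3, 6], [0, 0, -3]].
Solving (A − 5I)v = 0 gives the eigenspace spanned by (4, 4, 0).
With v₁ = 4, v = (4, 4, 0), so v₂ = 4.

4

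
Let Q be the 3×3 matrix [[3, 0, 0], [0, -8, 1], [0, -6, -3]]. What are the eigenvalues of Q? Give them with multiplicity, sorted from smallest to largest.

-6, -5, 3

Characteristic polynomial: p(s) = s^3 + 8s^2 - 3s - 90 = (s - 3)(s + 5)(s + 6).
Roots (with multiplicity): -6, -5, 3.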